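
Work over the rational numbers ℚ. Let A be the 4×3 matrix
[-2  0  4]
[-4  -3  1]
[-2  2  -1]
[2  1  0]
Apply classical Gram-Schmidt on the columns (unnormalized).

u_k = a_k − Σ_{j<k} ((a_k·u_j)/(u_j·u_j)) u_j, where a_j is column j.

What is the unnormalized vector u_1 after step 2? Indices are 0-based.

u_1 = (5/7, -11/7, 19/7, 2/7)

Step 1: u_0 = a_0 = (-2, -4, -2, 2).
Step 2: u_1 = a_1 − (5/14)·u_0 = (5/7, -11/7, 19/7, 2/7).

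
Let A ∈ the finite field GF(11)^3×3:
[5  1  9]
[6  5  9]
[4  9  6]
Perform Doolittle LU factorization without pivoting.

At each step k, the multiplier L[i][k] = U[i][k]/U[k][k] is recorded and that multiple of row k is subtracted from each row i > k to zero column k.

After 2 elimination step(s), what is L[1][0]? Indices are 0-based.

Step 1: pivot at (0,0) is 5.
  row1 ← row1 − (10)·row0  ⇒  L[1][0]=10, U row1=(0, 6, 7)
  row2 ← row2 − (3)·row0  ⇒  L[2][0]=3, U row2=(0, 6, 1)
Step 2: pivot at (1,1) is 6.
  row2 ← row2 − (1)·row1  ⇒  L[2][1]=1, U row2=(0, 0, 5)

L[1][0] = 10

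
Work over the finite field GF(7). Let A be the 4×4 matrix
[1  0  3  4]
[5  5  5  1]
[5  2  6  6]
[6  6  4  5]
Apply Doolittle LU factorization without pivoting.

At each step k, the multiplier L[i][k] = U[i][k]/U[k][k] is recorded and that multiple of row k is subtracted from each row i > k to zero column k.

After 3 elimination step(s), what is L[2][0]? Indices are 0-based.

[col 0] pivot 1
  R1 -= 5*R0 → (0, 5, 4, 2)  (L[1][0] := 5)
  R2 -= 5*R0 → (0, 2, 5, 0)  (L[2][0] := 5)
  R3 -= 6*R0 → (0, 6, 0, 2)  (L[3][0] := 6)
[col 1] pivot 5
  R2 -= 6*R1 → (0, 0, 2, 2)  (L[2][1] := 6)
  R3 -= 4*R1 → (0, 0, 5, 1)  (L[3][1] := 4)
[col 2] pivot 2
  R3 -= 6*R2 → (0, 0, 0, 3)  (L[3][2] := 6)

L[2][0] = 5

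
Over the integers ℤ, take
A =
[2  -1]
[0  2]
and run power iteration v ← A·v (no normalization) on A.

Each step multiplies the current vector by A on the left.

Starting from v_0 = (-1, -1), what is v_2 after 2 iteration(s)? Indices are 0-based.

v_0 = (-1, -1).
v_1 = A·v_0 = (-1, -2).
v_2 = A·v_1 = (0, -4).

v_2 = (0, -4)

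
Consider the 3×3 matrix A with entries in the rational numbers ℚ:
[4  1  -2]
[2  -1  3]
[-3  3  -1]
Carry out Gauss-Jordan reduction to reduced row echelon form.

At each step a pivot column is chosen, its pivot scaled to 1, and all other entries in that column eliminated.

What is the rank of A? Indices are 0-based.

pivot(0,0)=4: scale R0 → (1, 1/4, -1/2)
  clear (1,0): R1 −= (2)R0 → (0, -3/2, 4)
  clear (2,0): R2 −= (-3)R0 → (0, 15/4, -5/2)
pivot(1,1)=-3/2: scale R1 → (0, 1, -8/3)
  clear (0,1): R0 −= (1/4)R1 → (1, 0, 1/6)
  clear (2,1): R2 −= (15/4)R1 → (0, 0, 15/2)
pivot(2,2)=15/2: scale R2 → (0, 0, 1)
  clear (0,2): R0 −= (1/6)R2 → (1, 0, 0)
  clear (1,2): R1 −= (-8/3)R2 → (0, 1, 0)

rank = 3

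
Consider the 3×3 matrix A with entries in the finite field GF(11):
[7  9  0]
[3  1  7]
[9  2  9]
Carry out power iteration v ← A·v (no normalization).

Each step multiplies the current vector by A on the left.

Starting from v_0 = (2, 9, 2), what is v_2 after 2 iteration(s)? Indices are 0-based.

v_0 = (2, 9, 2).
v_1 = A·v_0 = (7, 7, 10).
v_2 = A·v_1 = (2, 10, 2).

v_2 = (2, 10, 2)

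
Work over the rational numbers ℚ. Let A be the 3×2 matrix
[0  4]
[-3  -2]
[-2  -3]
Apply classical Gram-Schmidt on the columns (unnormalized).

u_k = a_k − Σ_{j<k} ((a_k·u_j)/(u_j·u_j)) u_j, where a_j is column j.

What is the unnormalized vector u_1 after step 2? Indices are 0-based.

Step 1: u_0 = a_0 = (0, -3, -2).
Step 2: u_1 = a_1 − (12/13)·u_0 = (4, 10/13, -15/13).

u_1 = (4, 10/13, -15/13)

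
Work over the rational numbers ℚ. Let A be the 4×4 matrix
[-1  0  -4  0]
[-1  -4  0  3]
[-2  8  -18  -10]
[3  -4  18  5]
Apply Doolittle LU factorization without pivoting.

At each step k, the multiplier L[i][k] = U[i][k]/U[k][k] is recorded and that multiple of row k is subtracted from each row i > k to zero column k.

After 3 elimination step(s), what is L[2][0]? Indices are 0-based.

L[2][0] = 2

Step 1: pivot at (0,0) is -1.
  row1 ← row1 − (1)·row0  ⇒  L[1][0]=1, U row1=(0, -4, 4, 3)
  row2 ← row2 − (2)·row0  ⇒  L[2][0]=2, U row2=(0, 8, -10, -10)
  row3 ← row3 − (-3)·row0  ⇒  L[3][0]=-3, U row3=(0, -4, 6, 5)
Step 2: pivot at (1,1) is -4.
  row2 ← row2 − (-2)·row1  ⇒  L[2][1]=-2, U row2=(0, 0, -2, -4)
  row3 ← row3 − (1)·row1  ⇒  L[3][1]=1, U row3=(0, 0, 2, 2)
Step 3: pivot at (2,2) is -2.
  row3 ← row3 − (-1)·row2  ⇒  L[3][2]=-1, U row3=(0, 0, 0, -2)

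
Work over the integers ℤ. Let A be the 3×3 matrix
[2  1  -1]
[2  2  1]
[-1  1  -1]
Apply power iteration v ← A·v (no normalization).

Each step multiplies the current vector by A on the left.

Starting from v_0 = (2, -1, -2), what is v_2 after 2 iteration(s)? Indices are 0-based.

v_0 = (2, -1, -2).
v_1 = A·v_0 = (5, 0, -1).
v_2 = A·v_1 = (11, 9, -4).

v_2 = (11, 9, -4)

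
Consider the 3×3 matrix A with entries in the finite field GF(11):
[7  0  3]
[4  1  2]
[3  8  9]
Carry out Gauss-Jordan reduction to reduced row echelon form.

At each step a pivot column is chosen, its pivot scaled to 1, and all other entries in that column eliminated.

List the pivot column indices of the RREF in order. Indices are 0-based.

pivot columns: 0, 1, 2

pivot(0,0)=7: scale R0 → (1, 0, 2)
  clear (1,0): R1 −= (4)R0 → (0, 1, 5)
  clear (2,0): R2 −= (3)R0 → (0, 8, 3)
pivot(1,1)=1: scale R1 → (0, 1, 5)
  clear (2,1): R2 −= (8)R1 → (0, 0, 7)
pivot(2,2)=7: scale R2 → (0, 0, 1)
  clear (0,2): R0 −= (2)R2 → (1, 0, 0)
  clear (1,2): R1 −= (5)R2 → (0, 1, 0)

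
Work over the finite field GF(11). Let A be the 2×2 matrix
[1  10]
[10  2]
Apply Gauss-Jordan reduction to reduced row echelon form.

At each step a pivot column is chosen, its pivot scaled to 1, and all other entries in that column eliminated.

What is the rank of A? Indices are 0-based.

rank = 2

[1] R0 /= 1  ⇒  (1, 10)
     R1 -= 10·R0  ⇒  (0, 1)
[2] R1 /= 1  ⇒  (0, 1)
     R0 -= 10·R1  ⇒  (1, 0)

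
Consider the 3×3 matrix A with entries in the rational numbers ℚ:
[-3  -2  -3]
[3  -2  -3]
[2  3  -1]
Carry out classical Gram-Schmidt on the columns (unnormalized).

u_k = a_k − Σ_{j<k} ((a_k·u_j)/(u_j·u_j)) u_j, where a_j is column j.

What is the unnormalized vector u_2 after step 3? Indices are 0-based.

u_2 = (-33/13, -165/169, -396/169)

Step 1: u_0 = a_0 = (-3, 3, 2).
Step 2: u_1 = a_1 − (3/11)·u_0 = (-13/11, -31/11, 27/11).
Step 3: u_2 = a_2 − (-1/11)·u_0 − (105/169)·u_1 = (-33/13, -165/169, -396/169).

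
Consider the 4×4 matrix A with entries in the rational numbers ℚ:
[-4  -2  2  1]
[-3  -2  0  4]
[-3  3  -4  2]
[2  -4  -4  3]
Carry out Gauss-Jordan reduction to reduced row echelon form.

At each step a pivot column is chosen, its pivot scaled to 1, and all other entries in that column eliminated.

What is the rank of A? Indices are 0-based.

rank = 4

pivot(0,0)=-4: scale R0 → (1, 1/2, -1/2, -1/4)
  clear (1,0): R1 −= (-3)R0 → (0, -1/2, -3/2, 13/4)
  clear (2,0): R2 −= (-3)R0 → (0, 9/2, -11/2, 5/4)
  clear (3,0): R3 −= (2)R0 → (0, -5, -3, 7/2)
pivot(1,1)=-1/2: scale R1 → (0, 1, 3, -13/2)
  clear (0,1): R0 −= (1/2)R1 → (1, 0, -2, 3)
  clear (2,1): R2 −= (9/2)R1 → (0, 0, -19, 61/2)
  clear (3,1): R3 −= (-5)R1 → (0, 0, 12, -29)
pivot(2,2)=-19: scale R2 → (0, 0, 1, -61/38)
  clear (0,2): R0 −= (-2)R2 → (1, 0, 0, -4/19)
  clear (1,2): R1 −= (3)R2 → (0, 1, 0, -32/19)
  clear (3,2): R3 −= (12)R2 → (0, 0, 0, -185/19)
pivot(3,3)=-185/19: scale R3 → (0, 0, 0, 1)
  clear (0,3): R0 −= (-4/19)R3 → (1, 0, 0, 0)
  clear (1,3): R1 −= (-32/19)R3 → (0, 1, 0, 0)
  clear (2,3): R2 −= (-61/38)R3 → (0, 0, 1, 0)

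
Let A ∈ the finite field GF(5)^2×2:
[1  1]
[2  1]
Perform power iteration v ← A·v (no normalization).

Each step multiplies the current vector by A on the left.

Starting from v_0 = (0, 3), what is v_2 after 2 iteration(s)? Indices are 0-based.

v_0 = (0, 3).
v_1 = A·v_0 = (3, 3).
v_2 = A·v_1 = (1, 4).

v_2 = (1, 4)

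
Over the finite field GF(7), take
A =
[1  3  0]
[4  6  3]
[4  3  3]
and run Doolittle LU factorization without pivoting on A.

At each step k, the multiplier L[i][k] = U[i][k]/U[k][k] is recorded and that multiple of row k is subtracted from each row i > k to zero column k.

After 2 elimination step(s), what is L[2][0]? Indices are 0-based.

k=0: U[0][0]=1
  eliminate (1,0): mult=4, new row 1: (0, 1, 3); set L[1][0]=4
  eliminate (2,0): mult=4, new row 2: (0, 5, 3); set L[2][0]=4
k=1: U[1][1]=1
  eliminate (2,1): mult=5, new row 2: (0, 0, 2); set L[2][1]=5

L[2][0] = 4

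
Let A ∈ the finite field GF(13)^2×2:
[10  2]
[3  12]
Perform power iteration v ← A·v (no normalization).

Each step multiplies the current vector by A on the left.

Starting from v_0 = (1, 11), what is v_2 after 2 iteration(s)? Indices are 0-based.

v_2 = (5, 0)

v_0 = (1, 11).
v_1 = A·v_0 = (6, 5).
v_2 = A·v_1 = (5, 0).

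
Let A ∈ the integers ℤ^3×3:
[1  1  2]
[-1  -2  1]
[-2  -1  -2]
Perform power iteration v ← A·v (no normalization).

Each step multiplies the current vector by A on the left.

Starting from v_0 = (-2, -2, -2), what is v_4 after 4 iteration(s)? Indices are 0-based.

v_0 = (-2, -2, -2).
v_1 = A·v_0 = (-8, 4, 10).
v_2 = A·v_1 = (16, 10, -8).
v_3 = A·v_2 = (10, -44, -26).
v_4 = A·v_3 = (-86, 52, 76).

v_4 = (-86, 52, 76)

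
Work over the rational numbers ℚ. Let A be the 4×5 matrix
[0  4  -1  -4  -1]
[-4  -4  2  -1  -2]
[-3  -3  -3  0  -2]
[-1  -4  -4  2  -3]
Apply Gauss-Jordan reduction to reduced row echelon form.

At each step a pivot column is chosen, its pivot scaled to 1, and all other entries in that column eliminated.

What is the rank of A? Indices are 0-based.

[1] R0 <-> R1
[1] R0 /= -4  ⇒  (1, 1, -1/2, 1/4, 1/2)
     R2 -= -3·R0  ⇒  (0, 0, -9/2, 3/4, -1/2)
     R3 -= -1·R0  ⇒  (0, -3, -9/2, 9/4, -5/2)
[2] R1 /= 4  ⇒  (0, 1, -1/4, -1, -1/4)
     R0 -= 1·R1  ⇒  (1, 0, -1/4, 5/4, 3/4)
     R3 -= -3·R1  ⇒  (0, 0, -21/4, -3/4, -13/4)
[3] R2 /= -9/2  ⇒  (0, 0, 1, -1/6, 1/9)
     R0 -= -1/4·R2  ⇒  (1, 0, 0, 29/24, 7/9)
     R1 -= -1/4·R2  ⇒  (0, 1, 0, -25/24, -2/9)
     R3 -= -21/4·R2  ⇒  (0, 0, 0, -13/8, -8/3)
[4] R3 /= -13/8  ⇒  (0, 0, 0, 1, 64/39)
     R0 -= 29/24·R3  ⇒  (1, 0, 0, 0, -47/39)
     R1 -= -25/24·R3  ⇒  (0, 1, 0, 0, 58/39)
     R2 -= -1/6·R3  ⇒  (0, 0, 1, 0, 5/13)

rank = 4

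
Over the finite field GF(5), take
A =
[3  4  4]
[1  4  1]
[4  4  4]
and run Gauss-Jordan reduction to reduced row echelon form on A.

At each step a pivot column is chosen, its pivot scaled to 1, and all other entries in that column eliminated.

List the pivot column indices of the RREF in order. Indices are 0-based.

pivot columns: 0, 1, 2

[1] R0 /= 3  ⇒  (1, 3, 3)
     R1 -= 1·R0  ⇒  (0, 1, 3)
     R2 -= 4·R0  ⇒  (0, 2, 2)
[2] R1 /= 1  ⇒  (0, 1, 3)
     R0 -= 3·R1  ⇒  (1, 0, 4)
     R2 -= 2·R1  ⇒  (0, 0, 1)
[3] R2 /= 1  ⇒  (0, 0, 1)
     R0 -= 4·R2  ⇒  (1, 0, 0)
     R1 -= 3·R2  ⇒  (0, 1, 0)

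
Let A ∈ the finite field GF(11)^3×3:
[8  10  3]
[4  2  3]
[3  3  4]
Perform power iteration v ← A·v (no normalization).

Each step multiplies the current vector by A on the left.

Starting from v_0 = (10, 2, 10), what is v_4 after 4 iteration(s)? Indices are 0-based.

v_4 = (2, 0, 3)

v_0 = (10, 2, 10).
v_1 = A·v_0 = (9, 8, 10).
v_2 = A·v_1 = (6, 5, 3).
v_3 = A·v_2 = (8, 10, 1).
v_4 = A·v_3 = (2, 0, 3).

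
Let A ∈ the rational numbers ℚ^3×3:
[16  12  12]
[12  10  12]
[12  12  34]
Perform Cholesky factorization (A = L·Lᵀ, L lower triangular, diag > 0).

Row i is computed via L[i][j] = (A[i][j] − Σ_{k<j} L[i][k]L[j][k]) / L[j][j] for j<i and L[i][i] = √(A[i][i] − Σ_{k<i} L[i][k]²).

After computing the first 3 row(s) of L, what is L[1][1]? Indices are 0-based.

Step 1: L[0][0] = √(16) = 4.
  L[1][0] = (12) / L[0][0] = 3.
Step 2: L[1][1] = √(1) = 1.
  L[2][0] = (12) / L[0][0] = 3.
  L[2][1] = (3) / L[1][1] = 3.
Step 3: L[2][2] = √(16) = 4.

L[1][1] = 1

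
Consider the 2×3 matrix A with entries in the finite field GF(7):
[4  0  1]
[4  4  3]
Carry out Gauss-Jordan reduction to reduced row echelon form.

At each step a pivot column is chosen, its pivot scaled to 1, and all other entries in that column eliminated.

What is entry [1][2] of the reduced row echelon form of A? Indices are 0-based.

pivot(0,0)=4: scale R0 → (1, 0, 2)
  clear (1,0): R1 −= (4)R0 → (0, 4, 2)
pivot(1,1)=4: scale R1 → (0, 1, 4)

M[1][2] = 4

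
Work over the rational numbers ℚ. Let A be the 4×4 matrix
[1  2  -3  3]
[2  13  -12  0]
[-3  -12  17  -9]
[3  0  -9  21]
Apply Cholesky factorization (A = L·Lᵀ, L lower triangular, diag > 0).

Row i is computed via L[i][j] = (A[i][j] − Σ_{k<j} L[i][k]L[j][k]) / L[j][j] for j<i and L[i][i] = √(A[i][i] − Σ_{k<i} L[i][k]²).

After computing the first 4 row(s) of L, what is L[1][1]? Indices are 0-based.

L[1][1] = 3

Step 1: L[0][0] = √(1) = 1.
  L[1][0] = (2) / L[0][0] = 2.
Step 2: L[1][1] = √(9) = 3.
  L[2][0] = (-3) / L[0][0] = -3.
  L[2][1] = (-6) / L[1][1] = -2.
Step 3: L[2][2] = √(4) = 2.
  L[3][0] = (3) / L[0][0] = 3.
  L[3][1] = (-6) / L[1][1] = -2.
  L[3][2] = (-4) / L[2][2] = -2.
Step 4: L[3][3] = √(4) = 2.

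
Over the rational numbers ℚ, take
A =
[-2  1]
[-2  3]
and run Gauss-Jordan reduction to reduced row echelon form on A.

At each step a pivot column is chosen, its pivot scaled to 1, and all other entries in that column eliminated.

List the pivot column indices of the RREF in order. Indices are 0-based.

[1] R0 /= -2  ⇒  (1, -1/2)
     R1 -= -2·R0  ⇒  (0, 2)
[2] R1 /= 2  ⇒  (0, 1)
     R0 -= -1/2·R1  ⇒  (1, 0)

pivot columns: 0, 1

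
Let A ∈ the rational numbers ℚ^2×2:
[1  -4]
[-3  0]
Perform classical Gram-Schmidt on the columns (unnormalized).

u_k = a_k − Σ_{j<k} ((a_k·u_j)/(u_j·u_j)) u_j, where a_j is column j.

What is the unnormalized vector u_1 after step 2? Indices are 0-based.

u_1 = (-18/5, -6/5)

Step 1: u_0 = a_0 = (1, -3).
Step 2: u_1 = a_1 − (-2/5)·u_0 = (-18/5, -6/5).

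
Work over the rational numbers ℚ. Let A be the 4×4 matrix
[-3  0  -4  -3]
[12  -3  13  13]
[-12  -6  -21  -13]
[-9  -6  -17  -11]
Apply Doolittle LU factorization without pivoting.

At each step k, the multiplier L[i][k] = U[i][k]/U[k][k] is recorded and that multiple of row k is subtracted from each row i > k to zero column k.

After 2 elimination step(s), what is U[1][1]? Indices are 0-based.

[col 0] pivot -3
  R1 -= -4*R0 → (0, -3, -3, 1)  (L[1][0] := -4)
  R2 -= 4*R0 → (0, -6, -5, -1)  (L[2][0] := 4)
  R3 -= 3*R0 → (0, -6, -5, -2)  (L[3][0] := 3)
[col 1] pivot -3
  R2 -= 2*R1 → (0, 0, 1, -3)  (L[2][1] := 2)
  R3 -= 2*R1 → (0, 0, 1, -4)  (L[3][1] := 2)

U[1][1] = -3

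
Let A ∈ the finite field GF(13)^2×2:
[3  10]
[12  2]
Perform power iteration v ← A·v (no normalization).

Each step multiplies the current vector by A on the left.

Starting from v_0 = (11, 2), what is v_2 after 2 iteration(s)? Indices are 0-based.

v_0 = (11, 2).
v_1 = A·v_0 = (1, 6).
v_2 = A·v_1 = (11, 11).

v_2 = (11, 11)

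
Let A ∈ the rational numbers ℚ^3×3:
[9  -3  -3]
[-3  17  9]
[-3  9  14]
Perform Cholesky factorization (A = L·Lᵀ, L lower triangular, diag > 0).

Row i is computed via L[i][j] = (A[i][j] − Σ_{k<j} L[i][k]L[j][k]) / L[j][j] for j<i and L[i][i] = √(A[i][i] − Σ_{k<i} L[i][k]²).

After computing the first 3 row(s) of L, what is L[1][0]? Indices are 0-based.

L[1][0] = -1

Step 1: L[0][0] = √(9) = 3.
  L[1][0] = (-3) / L[0][0] = -1.
Step 2: L[1][1] = √(16) = 4.
  L[2][0] = (-3) / L[0][0] = -1.
  L[2][1] = (8) / L[1][1] = 2.
Step 3: L[2][2] = √(9) = 3.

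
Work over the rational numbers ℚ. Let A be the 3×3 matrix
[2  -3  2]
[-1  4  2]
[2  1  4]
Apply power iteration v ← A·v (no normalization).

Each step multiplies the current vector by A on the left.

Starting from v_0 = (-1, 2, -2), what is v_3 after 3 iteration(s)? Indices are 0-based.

v_3 = (-260, 17, -298)

v_0 = (-1, 2, -2).
v_1 = A·v_0 = (-12, 5, -8).
v_2 = A·v_1 = (-55, 16, -51).
v_3 = A·v_2 = (-260, 17, -298).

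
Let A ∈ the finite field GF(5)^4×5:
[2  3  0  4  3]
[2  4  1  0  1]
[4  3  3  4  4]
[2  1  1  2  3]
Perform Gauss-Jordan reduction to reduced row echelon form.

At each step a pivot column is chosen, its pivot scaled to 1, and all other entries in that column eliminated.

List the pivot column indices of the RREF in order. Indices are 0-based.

[1] R0 /= 2  ⇒  (1, 4, 0, 2, 4)
     R1 -= 2·R0  ⇒  (0, 1, 1, 1, 3)
     R2 -= 4·R0  ⇒  (0, 2, 3, 1, 3)
     R3 -= 2·R0  ⇒  (0, 3, 1, 3, 0)
[2] R1 /= 1  ⇒  (0, 1, 1, 1, 3)
     R0 -= 4·R1  ⇒  (1, 0, 1, 3, 2)
     R2 -= 2·R1  ⇒  (0, 0, 1, 4, 2)
     R3 -= 3·R1  ⇒  (0, 0, 3, 0, 1)
[3] R2 /= 1  ⇒  (0, 0, 1, 4, 2)
     R0 -= 1·R2  ⇒  (1, 0, 0, 4, 0)
     R1 -= 1·R2  ⇒  (0, 1, 0, 2, 1)
     R3 -= 3·R2  ⇒  (0, 0, 0, 3, 0)
[4] R3 /= 3  ⇒  (0, 0, 0, 1, 0)
     R0 -= 4·R3  ⇒  (1, 0, 0, 0, 0)
     R1 -= 2·R3  ⇒  (0, 1, 0, 0, 1)
     R2 -= 4·R3  ⇒  (0, 0, 1, 0, 2)

pivot columns: 0, 1, 2, 3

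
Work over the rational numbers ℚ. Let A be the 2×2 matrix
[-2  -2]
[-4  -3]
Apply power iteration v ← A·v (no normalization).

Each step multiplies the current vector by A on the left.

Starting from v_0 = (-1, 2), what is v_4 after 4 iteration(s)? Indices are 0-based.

v_4 = (236, 398)

v_0 = (-1, 2).
v_1 = A·v_0 = (-2, -2).
v_2 = A·v_1 = (8, 14).
v_3 = A·v_2 = (-44, -74).
v_4 = A·v_3 = (236, 398).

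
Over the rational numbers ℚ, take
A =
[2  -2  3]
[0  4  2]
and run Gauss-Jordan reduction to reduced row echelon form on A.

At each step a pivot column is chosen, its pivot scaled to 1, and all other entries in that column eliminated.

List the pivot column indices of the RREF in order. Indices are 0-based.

pivot columns: 0, 1

pivot(0,0)=2: scale R0 → (1, -1, 3/2)
pivot(1,1)=4: scale R1 → (0, 1, 1/2)
  clear (0,1): R0 −= (-1)R1 → (1, 0, 2)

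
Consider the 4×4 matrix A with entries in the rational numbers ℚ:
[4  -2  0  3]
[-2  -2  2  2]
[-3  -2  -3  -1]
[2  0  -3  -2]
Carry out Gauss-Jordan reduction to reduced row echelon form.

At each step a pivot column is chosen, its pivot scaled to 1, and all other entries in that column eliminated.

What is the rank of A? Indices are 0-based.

rank = 4

[1] R0 /= 4  ⇒  (1, -1/2, 0, 3/4)
     R1 -= -2·R0  ⇒  (0, -3, 2, 7/2)
     R2 -= -3·R0  ⇒  (0, -7/2, -3, 5/4)
     R3 -= 2·R0  ⇒  (0, 1, -3, -7/2)
[2] R1 /= -3  ⇒  (0, 1, -2/3, -7/6)
     R0 -= -1/2·R1  ⇒  (1, 0, -1/3, 1/6)
     R2 -= -7/2·R1  ⇒  (0, 0, -16/3, -17/6)
     R3 -= 1·R1  ⇒  (0, 0, -7/3, -7/3)
[3] R2 /= -16/3  ⇒  (0, 0, 1, 17/32)
     R0 -= -1/3·R2  ⇒  (1, 0, 0, 11/32)
     R1 -= -2/3·R2  ⇒  (0, 1, 0, -13/16)
     R3 -= -7/3·R2  ⇒  (0, 0, 0, -35/32)
[4] R3 /= -35/32  ⇒  (0, 0, 0, 1)
     R0 -= 11/32·R3  ⇒  (1, 0, 0, 0)
     R1 -= -13/16·R3  ⇒  (0, 1, 0, 0)
     R2 -= 17/32·R3  ⇒  (0, 0, 1, 0)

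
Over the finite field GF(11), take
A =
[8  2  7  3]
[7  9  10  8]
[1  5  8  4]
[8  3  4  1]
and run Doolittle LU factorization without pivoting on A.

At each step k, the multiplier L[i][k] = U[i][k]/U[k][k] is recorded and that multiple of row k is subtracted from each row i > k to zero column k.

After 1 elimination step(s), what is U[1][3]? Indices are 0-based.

Step 1: pivot at (0,0) is 8.
  row1 ← row1 − (5)·row0  ⇒  L[1][0]=5, U row1=(0, 10, 8, 4)
  row2 ← row2 − (7)·row0  ⇒  L[2][0]=7, U row2=(0, 2, 3, 5)
  row3 ← row3 − (1)·row0  ⇒  L[3][0]=1, U row3=(0, 1, 8, 9)

U[1][3] = 4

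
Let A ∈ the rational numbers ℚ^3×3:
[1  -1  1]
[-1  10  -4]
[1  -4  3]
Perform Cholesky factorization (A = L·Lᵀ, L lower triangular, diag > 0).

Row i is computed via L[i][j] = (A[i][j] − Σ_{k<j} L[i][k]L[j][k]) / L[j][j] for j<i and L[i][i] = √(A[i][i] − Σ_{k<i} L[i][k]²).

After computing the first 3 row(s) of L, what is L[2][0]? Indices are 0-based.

L[2][0] = 1

Step 1: L[0][0] = √(1) = 1.
  L[1][0] = (-1) / L[0][0] = -1.
Step 2: L[1][1] = √(9) = 3.
  L[2][0] = (1) / L[0][0] = 1.
  L[2][1] = (-3) / L[1][1] = -1.
Step 3: L[2][2] = √(1) = 1.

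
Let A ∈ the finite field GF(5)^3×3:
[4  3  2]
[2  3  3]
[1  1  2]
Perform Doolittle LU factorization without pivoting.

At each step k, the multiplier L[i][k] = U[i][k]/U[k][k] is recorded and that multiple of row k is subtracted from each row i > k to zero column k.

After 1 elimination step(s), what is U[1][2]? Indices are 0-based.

k=0: U[0][0]=4
  eliminate (1,0): mult=3, new row 1: (0, 4, 2); set L[1][0]=3
  eliminate (2,0): mult=4, new row 2: (0, 4, 4); set L[2][0]=4

U[1][2] = 2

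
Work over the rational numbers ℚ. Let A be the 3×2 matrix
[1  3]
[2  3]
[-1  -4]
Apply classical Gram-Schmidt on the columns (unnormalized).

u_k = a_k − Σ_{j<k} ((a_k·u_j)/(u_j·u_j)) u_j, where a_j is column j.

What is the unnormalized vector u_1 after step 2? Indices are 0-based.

Step 1: u_0 = a_0 = (1, 2, -1).
Step 2: u_1 = a_1 − (13/6)·u_0 = (5/6, -4/3, -11/6).

u_1 = (5/6, -4/3, -11/6)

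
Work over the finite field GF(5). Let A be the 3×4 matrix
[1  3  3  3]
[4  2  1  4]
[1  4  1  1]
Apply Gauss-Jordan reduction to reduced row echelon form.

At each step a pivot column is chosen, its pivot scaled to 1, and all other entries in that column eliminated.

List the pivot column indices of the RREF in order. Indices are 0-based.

pivot columns: 0, 1, 2

[1] R0 /= 1  ⇒  (1, 3, 3, 3)
     R1 -= 4·R0  ⇒  (0, 0, 4, 2)
     R2 -= 1·R0  ⇒  (0, 1, 3, 3)
[2] R1 <-> R2
[2] R1 /= 1  ⇒  (0, 1, 3, 3)
     R0 -= 3·R1  ⇒  (1, 0, 4, 4)
[3] R2 /= 4  ⇒  (0, 0, 1, 3)
     R0 -= 4·R2  ⇒  (1, 0, 0, 2)
     R1 -= 3·R2  ⇒  (0, 1, 0, 4)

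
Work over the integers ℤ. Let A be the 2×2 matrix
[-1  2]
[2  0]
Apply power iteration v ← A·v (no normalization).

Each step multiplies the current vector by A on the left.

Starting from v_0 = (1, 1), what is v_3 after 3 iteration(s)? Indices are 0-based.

v_0 = (1, 1).
v_1 = A·v_0 = (1, 2).
v_2 = A·v_1 = (3, 2).
v_3 = A·v_2 = (1, 6).

v_3 = (1, 6)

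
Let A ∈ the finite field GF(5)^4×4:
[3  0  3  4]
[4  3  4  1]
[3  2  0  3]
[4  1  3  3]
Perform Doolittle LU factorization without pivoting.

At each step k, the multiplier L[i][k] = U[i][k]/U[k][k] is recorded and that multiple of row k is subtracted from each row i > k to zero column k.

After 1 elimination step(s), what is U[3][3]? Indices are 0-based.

[col 0] pivot 3
  R1 -= 3*R0 → (0, 3, 0, 4)  (L[1][0] := 3)
  R2 -= 1*R0 → (0, 2, 2, 4)  (L[2][0] := 1)
  R3 -= 3*R0 → (0, 1, 4, 1)  (L[3][0] := 3)

U[3][3] = 1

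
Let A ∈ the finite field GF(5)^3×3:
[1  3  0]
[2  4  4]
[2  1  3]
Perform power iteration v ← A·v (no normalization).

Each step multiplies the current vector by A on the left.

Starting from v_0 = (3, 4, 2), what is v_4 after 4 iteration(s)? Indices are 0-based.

v_0 = (3, 4, 2).
v_1 = A·v_0 = (0, 0, 1).
v_2 = A·v_1 = (0, 4, 3).
v_3 = A·v_2 = (2, 3, 3).
v_4 = A·v_3 = (1, 3, 1).

v_4 = (1, 3, 1)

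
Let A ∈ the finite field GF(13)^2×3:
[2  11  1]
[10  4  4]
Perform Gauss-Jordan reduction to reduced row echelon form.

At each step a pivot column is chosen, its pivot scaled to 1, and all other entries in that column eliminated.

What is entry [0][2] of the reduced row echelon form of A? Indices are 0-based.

M[0][2] = 6

pivot(0,0)=2: scale R0 → (1, 12, 7)
  clear (1,0): R1 −= (10)R0 → (0, 1, 12)
pivot(1,1)=1: scale R1 → (0, 1, 12)
  clear (0,1): R0 −= (12)R1 → (1, 0, 6)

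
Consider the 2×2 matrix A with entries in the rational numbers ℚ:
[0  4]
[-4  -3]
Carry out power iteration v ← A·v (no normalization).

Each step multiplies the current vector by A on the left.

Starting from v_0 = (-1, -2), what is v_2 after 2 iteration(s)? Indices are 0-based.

v_2 = (40, 2)

v_0 = (-1, -2).
v_1 = A·v_0 = (-8, 10).
v_2 = A·v_1 = (40, 2).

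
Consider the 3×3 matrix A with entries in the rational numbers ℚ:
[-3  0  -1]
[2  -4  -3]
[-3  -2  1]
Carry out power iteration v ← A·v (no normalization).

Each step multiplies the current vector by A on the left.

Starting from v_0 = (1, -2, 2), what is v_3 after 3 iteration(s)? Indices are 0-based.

v_0 = (1, -2, 2).
v_1 = A·v_0 = (-5, 4, 3).
v_2 = A·v_1 = (12, -35, 10).
v_3 = A·v_2 = (-46, 134, 44).

v_3 = (-46, 134, 44)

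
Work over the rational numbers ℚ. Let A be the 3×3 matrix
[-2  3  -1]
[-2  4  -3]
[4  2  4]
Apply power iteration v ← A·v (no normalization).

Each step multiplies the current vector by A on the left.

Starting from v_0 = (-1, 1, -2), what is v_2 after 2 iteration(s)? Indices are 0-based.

v_0 = (-1, 1, -2).
v_1 = A·v_0 = (7, 12, -10).
v_2 = A·v_1 = (32, 64, 12).

v_2 = (32, 64, 12)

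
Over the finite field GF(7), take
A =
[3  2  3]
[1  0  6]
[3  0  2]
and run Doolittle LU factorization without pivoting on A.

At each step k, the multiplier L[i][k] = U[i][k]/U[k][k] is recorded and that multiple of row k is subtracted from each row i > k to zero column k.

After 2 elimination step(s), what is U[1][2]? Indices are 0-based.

Step 1: pivot at (0,0) is 3.
  row1 ← row1 − (5)·row0  ⇒  L[1][0]=5, U row1=(0, 4, 5)
  row2 ← row2 − (1)·row0  ⇒  L[2][0]=1, U row2=(0, 5, 6)
Step 2: pivot at (1,1) is 4.
  row2 ← row2 − (3)·row1  ⇒  L[2][1]=3, U row2=(0, 0, 5)

U[1][2] = 5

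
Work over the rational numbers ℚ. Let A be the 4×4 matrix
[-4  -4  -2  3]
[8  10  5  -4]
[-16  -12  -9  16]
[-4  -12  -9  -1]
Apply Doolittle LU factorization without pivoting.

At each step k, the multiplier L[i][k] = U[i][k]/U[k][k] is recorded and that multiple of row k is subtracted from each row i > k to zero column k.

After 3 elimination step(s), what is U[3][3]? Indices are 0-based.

U[3][3] = 4

[col 0] pivot -4
  R1 -= -2*R0 → (0, 2, 1, 2)  (L[1][0] := -2)
  R2 -= 4*R0 → (0, 4, -1, 4)  (L[2][0] := 4)
  R3 -= 1*R0 → (0, -8, -7, -4)  (L[3][0] := 1)
[col 1] pivot 2
  R2 -= 2*R1 → (0, 0, -3, 0)  (L[2][1] := 2)
  R3 -= -4*R1 → (0, 0, -3, 4)  (L[3][1] := -4)
[col 2] pivot -3
  R3 -= 1*R2 → (0, 0, 0, 4)  (L[3][2] := 1)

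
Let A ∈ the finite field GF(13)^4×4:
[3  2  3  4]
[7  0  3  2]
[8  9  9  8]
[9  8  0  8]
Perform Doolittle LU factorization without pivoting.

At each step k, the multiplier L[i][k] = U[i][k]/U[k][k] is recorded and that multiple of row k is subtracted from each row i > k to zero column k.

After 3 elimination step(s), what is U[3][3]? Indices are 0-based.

U[3][3] = 9

[col 0] pivot 3
  R1 -= 11*R0 → (0, 4, 9, 10)  (L[1][0] := 11)
  R2 -= 7*R0 → (0, 8, 1, 6)  (L[2][0] := 7)
  R3 -= 3*R0 → (0, 2, 4, 9)  (L[3][0] := 3)
[col 1] pivot 4
  R2 -= 2*R1 → (0, 0, 9, 12)  (L[2][1] := 2)
  R3 -= 7*R1 → (0, 0, 6, 4)  (L[3][1] := 7)
[col 2] pivot 9
  R3 -= 5*R2 → (0, 0, 0, 9)  (L[3][2] := 5)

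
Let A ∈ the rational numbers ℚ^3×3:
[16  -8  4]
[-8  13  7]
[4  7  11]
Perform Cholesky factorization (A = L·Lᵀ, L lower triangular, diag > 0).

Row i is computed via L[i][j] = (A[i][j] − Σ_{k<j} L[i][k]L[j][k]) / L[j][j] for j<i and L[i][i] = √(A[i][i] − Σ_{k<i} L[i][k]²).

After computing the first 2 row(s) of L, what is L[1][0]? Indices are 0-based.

Step 1: L[0][0] = √(16) = 4.
  L[1][0] = (-8) / L[0][0] = -2.
Step 2: L[1][1] = √(9) = 3.

L[1][0] = -2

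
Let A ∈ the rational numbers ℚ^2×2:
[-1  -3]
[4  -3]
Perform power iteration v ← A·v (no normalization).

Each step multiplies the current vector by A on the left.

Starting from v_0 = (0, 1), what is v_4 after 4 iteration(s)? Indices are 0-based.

v_4 = (-168, -183)

v_0 = (0, 1).
v_1 = A·v_0 = (-3, -3).
v_2 = A·v_1 = (12, -3).
v_3 = A·v_2 = (-3, 57).
v_4 = A·v_3 = (-168, -183).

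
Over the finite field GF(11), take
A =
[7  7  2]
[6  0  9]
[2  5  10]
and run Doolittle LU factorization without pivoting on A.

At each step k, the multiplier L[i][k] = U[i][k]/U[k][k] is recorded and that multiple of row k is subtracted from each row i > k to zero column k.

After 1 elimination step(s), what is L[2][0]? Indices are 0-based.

L[2][0] = 5

Step 1: pivot at (0,0) is 7.
  row1 ← row1 − (4)·row0  ⇒  L[1][0]=4, U row1=(0, 5, 1)
  row2 ← row2 − (5)·row0  ⇒  L[2][0]=5, U row2=(0, 3, 0)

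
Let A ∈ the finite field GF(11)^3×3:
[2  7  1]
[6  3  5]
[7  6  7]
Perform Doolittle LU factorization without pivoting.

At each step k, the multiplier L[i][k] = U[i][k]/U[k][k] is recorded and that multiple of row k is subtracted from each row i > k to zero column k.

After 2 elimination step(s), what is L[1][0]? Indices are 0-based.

L[1][0] = 3

[col 0] pivot 2
  R1 -= 3*R0 → (0, 4, 2)  (L[1][0] := 3)
  R2 -= 9*R0 → (0, 9, 9)  (L[2][0] := 9)
[col 1] pivot 4
  R2 -= 5*R1 → (0, 0, 10)  (L[2][1] := 5)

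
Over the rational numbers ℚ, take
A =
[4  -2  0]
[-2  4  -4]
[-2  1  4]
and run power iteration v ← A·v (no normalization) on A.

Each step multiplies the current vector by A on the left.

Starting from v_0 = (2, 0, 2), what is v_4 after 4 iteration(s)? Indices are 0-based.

v_0 = (2, 0, 2).
v_1 = A·v_0 = (8, -12, 4).
v_2 = A·v_1 = (56, -80, -12).
v_3 = A·v_2 = (384, -384, -240).
v_4 = A·v_3 = (2304, -1344, -2112).

v_4 = (2304, -1344, -2112)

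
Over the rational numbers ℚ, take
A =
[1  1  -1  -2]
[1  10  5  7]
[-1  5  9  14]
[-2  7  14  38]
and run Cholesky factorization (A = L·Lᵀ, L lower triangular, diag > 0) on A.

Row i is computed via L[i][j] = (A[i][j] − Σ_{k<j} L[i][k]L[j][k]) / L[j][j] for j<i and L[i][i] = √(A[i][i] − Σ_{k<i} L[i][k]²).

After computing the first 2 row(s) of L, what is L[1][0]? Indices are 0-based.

Step 1: L[0][0] = √(1) = 1.
  L[1][0] = (1) / L[0][0] = 1.
Step 2: L[1][1] = √(9) = 3.

L[1][0] = 1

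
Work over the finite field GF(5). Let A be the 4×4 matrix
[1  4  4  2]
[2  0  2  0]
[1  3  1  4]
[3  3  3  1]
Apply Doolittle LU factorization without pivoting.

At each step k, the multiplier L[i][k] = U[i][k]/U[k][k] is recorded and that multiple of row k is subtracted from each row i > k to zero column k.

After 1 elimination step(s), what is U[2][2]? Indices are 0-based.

U[2][2] = 2

Step 1: pivot at (0,0) is 1.
  row1 ← row1 − (2)·row0  ⇒  L[1][0]=2, U row1=(0, 2, 4, 1)
  row2 ← row2 − (1)·row0  ⇒  L[2][0]=1, U row2=(0, 4, 2, 2)
  row3 ← row3 − (3)·row0  ⇒  L[3][0]=3, U row3=(0, 1, 1, 0)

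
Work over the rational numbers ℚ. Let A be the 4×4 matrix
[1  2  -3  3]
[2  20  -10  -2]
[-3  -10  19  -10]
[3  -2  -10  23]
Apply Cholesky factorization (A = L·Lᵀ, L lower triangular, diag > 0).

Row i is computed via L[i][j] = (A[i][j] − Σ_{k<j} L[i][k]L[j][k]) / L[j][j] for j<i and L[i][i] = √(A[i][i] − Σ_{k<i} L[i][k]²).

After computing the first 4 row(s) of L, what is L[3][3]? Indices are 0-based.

Step 1: L[0][0] = √(1) = 1.
  L[1][0] = (2) / L[0][0] = 2.
Step 2: L[1][1] = √(16) = 4.
  L[2][0] = (-3) / L[0][0] = -3.
  L[2][1] = (-4) / L[1][1] = -1.
Step 3: L[2][2] = √(9) = 3.
  L[3][0] = (3) / L[0][0] = 3.
  L[3][1] = (-8) / L[1][1] = -2.
  L[3][2] = (-3) / L[2][2] = -1.
Step 4: L[3][3] = √(9) = 3.

L[3][3] = 3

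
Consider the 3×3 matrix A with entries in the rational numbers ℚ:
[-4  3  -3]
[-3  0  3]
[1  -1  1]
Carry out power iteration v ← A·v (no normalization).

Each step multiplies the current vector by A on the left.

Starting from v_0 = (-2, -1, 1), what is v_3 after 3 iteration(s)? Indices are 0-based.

v_3 = (-73, -78, 18)

v_0 = (-2, -1, 1).
v_1 = A·v_0 = (2, 9, 0).
v_2 = A·v_1 = (19, -6, -7).
v_3 = A·v_2 = (-73, -78, 18).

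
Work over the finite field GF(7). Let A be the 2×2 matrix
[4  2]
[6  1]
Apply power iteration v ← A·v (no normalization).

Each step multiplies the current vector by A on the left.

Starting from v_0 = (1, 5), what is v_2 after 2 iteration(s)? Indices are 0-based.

v_2 = (1, 4)

v_0 = (1, 5).
v_1 = A·v_0 = (0, 4).
v_2 = A·v_1 = (1, 4).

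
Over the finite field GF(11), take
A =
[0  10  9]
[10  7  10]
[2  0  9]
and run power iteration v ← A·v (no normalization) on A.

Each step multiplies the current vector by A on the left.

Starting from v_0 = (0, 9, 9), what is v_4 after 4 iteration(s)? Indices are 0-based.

v_4 = (6, 4, 7)

v_0 = (0, 9, 9).
v_1 = A·v_0 = (6, 10, 4).
v_2 = A·v_1 = (4, 5, 4).
v_3 = A·v_2 = (9, 5, 0).
v_4 = A·v_3 = (6, 4, 7).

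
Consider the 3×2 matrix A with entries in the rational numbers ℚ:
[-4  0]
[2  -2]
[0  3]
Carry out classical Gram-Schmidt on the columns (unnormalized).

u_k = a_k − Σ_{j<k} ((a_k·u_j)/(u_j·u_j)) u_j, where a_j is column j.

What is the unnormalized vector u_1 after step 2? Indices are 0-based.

Step 1: u_0 = a_0 = (-4, 2, 0).
Step 2: u_1 = a_1 − (-1/5)·u_0 = (-4/5, -8/5, 3).

u_1 = (-4/5, -8/5, 3)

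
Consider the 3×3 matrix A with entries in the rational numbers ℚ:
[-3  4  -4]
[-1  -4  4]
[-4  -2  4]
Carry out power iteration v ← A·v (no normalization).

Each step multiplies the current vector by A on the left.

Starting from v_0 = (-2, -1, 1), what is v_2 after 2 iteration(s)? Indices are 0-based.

v_2 = (-10, 18, 44)

v_0 = (-2, -1, 1).
v_1 = A·v_0 = (-2, 10, 14).
v_2 = A·v_1 = (-10, 18, 44).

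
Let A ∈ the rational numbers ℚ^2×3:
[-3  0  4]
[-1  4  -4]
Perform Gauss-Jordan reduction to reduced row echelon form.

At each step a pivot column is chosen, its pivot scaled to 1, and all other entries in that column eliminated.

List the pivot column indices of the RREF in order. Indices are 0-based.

pivot columns: 0, 1

step 1: normalize row 0 (÷-3) = (1, 0, -4/3)
  row 1: subtract -1×row0 = (0, 4, -16/3)
step 2: normalize row 1 (÷4) = (0, 1, -4/3)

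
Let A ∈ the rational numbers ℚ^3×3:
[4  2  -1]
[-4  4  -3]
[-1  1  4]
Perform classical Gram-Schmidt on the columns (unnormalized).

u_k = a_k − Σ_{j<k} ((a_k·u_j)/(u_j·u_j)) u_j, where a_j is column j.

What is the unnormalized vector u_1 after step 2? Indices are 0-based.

u_1 = (34/11, 32/11, 8/11)

Step 1: u_0 = a_0 = (4, -4, -1).
Step 2: u_1 = a_1 − (-3/11)·u_0 = (34/11, 32/11, 8/11).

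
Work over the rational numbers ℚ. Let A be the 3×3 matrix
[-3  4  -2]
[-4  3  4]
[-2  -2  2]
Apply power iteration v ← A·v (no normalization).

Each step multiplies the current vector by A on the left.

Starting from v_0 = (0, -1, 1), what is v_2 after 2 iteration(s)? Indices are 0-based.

v_0 = (0, -1, 1).
v_1 = A·v_0 = (-6, 1, 4).
v_2 = A·v_1 = (14, 43, 18).

v_2 = (14, 43, 18)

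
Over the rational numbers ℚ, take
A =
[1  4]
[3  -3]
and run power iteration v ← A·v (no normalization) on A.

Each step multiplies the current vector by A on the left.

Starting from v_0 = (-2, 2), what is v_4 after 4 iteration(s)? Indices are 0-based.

v_4 = (-978, 1386)

v_0 = (-2, 2).
v_1 = A·v_0 = (6, -12).
v_2 = A·v_1 = (-42, 54).
v_3 = A·v_2 = (174, -288).
v_4 = A·v_3 = (-978, 1386).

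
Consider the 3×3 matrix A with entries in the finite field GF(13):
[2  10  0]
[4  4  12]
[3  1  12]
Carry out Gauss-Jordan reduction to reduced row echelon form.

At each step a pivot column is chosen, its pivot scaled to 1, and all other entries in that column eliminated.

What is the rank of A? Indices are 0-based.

step 1: normalize row 0 (÷2) = (1, 5, 0)
  row 1: subtract 4×row0 = (0, 10, 12)
  row 2: subtract 3×row0 = (0, 12, 12)
step 2: normalize row 1 (÷10) = (0, 1, 9)
  row 0: subtract 5×row1 = (1, 0, 7)
  row 2: subtract 12×row1 = (0, 0, 8)
step 3: normalize row 2 (÷8) = (0, 0, 1)
  row 0: subtract 7×row2 = (1, 0, 0)
  row 1: subtract 9×row2 = (0, 1, 0)

rank = 3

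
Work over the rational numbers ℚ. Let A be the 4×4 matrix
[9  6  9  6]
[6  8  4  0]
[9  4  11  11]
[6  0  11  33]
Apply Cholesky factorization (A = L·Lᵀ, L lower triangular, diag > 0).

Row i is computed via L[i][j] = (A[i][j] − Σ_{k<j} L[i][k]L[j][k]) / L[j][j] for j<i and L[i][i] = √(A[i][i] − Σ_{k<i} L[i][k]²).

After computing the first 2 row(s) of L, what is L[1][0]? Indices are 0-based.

L[1][0] = 2

Step 1: L[0][0] = √(9) = 3.
  L[1][0] = (6) / L[0][0] = 2.
Step 2: L[1][1] = √(4) = 2.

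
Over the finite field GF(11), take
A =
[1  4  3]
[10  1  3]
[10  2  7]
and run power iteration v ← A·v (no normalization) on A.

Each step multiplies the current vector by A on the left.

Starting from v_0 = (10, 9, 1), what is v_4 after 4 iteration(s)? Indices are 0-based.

v_4 = (2, 7, 8)

v_0 = (10, 9, 1).
v_1 = A·v_0 = (5, 2, 4).
v_2 = A·v_1 = (3, 9, 5).
v_3 = A·v_2 = (10, 10, 6).
v_4 = A·v_3 = (2, 7, 8).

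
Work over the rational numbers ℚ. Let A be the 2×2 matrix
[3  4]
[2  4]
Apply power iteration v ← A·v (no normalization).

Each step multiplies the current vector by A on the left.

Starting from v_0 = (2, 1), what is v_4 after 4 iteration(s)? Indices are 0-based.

v_4 = (2510, 2116)

v_0 = (2, 1).
v_1 = A·v_0 = (10, 8).
v_2 = A·v_1 = (62, 52).
v_3 = A·v_2 = (394, 332).
v_4 = A·v_3 = (2510, 2116).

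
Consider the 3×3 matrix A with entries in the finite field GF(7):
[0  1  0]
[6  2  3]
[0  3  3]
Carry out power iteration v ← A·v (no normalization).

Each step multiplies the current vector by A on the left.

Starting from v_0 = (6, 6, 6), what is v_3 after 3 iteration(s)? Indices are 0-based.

v_0 = (6, 6, 6).
v_1 = A·v_0 = (6, 3, 1).
v_2 = A·v_1 = (3, 3, 5).
v_3 = A·v_2 = (3, 4, 3).

v_3 = (3, 4, 3)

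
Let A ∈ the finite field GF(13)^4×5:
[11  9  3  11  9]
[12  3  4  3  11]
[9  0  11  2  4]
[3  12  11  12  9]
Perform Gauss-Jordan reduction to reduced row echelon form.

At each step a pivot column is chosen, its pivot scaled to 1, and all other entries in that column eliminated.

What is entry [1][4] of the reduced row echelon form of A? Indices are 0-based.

M[1][4] = 8

[1] R0 /= 11  ⇒  (1, 2, 5, 1, 2)
     R1 -= 12·R0  ⇒  (0, 5, 9, 4, 0)
     R2 -= 9·R0  ⇒  (0, 8, 5, 6, 12)
     R3 -= 3·R0  ⇒  (0, 6, 9, 9, 3)
[2] R1 /= 5  ⇒  (0, 1, 7, 6, 0)
     R0 -= 2·R1  ⇒  (1, 0, 4, 2, 2)
     R2 -= 8·R1  ⇒  (0, 0, 1, 10, 12)
     R3 -= 6·R1  ⇒  (0, 0, 6, 12, 3)
[3] R2 /= 1  ⇒  (0, 0, 1, 10, 12)
     R0 -= 4·R2  ⇒  (1, 0, 0, 1, 6)
     R1 -= 7·R2  ⇒  (0, 1, 0, 1, 7)
     R3 -= 6·R2  ⇒  (0, 0, 0, 4, 9)
[4] R3 /= 4  ⇒  (0, 0, 0, 1, 12)
     R0 -= 1·R3  ⇒  (1, 0, 0, 0, 7)
     R1 -= 1·R3  ⇒  (0, 1, 0, 0, 8)
     R2 -= 10·R3  ⇒  (0, 0, 1, 0, 9)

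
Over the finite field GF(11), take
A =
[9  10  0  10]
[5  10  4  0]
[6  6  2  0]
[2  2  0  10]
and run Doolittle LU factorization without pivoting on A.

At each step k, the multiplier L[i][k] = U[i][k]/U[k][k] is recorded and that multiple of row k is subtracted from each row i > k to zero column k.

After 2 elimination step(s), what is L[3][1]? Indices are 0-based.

L[3][1] = 6

Step 1: pivot at (0,0) is 9.
  row1 ← row1 − (3)·row0  ⇒  L[1][0]=3, U row1=(0, 2, 4, 3)
  row2 ← row2 − (8)·row0  ⇒  L[2][0]=8, U row2=(0, 3, 2, 8)
  row3 ← row3 − (10)·row0  ⇒  L[3][0]=10, U row3=(0, 1, 0, 9)
Step 2: pivot at (1,1) is 2.
  row2 ← row2 − (7)·row1  ⇒  L[2][1]=7, U row2=(0, 0, 7, 9)
  row3 ← row3 − (6)·row1  ⇒  L[3][1]=6, U row3=(0, 0, 9, 2)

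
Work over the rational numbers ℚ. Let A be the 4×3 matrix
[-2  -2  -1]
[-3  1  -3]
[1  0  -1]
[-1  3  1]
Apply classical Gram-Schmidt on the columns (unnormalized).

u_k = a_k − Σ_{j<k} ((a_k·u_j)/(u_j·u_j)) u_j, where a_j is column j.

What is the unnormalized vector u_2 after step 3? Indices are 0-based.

Step 1: u_0 = a_0 = (-2, -3, 1, -1).
Step 2: u_1 = a_1 − (-2/15)·u_0 = (-34/15, 3/5, 2/15, 43/15).
Step 3: u_2 = a_2 − (3/5)·u_0 − (24/103)·u_1 = (75/103, -138/103, -168/103, 96/103).

u_2 = (75/103, -138/103, -168/103, 96/103)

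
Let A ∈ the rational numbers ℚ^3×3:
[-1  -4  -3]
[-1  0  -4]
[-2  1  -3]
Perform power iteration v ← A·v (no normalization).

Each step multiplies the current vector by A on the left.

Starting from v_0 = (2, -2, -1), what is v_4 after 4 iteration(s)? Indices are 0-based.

v_4 = (-281, -177, -118)

v_0 = (2, -2, -1).
v_1 = A·v_0 = (9, 2, -3).
v_2 = A·v_1 = (-8, 3, -7).
v_3 = A·v_2 = (17, 36, 40).
v_4 = A·v_3 = (-281, -177, -118).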